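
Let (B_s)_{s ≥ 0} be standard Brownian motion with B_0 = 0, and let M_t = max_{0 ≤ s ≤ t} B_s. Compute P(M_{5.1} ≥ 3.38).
P(M_{5.1} ≥ 3.38) = 2·P(B_{5.1} ≥ 3.38) = 2(1 − Φ(3.38/√5.1)) ≈ 0.1345

By the reflection principle for Brownian motion, P(M_t ≥ a) = 2 · P(B_t ≥ a) for a ≥ 0. Since B_t ~ N(0, t), P(B_t ≥ 3.38) = 1 − Φ(3.38/√t) = 1 − Φ(3.38/√5.1) = 1 − Φ(1.4967). So
  P(M_{5.1} ≥ 3.38) = 2(1 − Φ(1.4967)) ≈ 0.1345.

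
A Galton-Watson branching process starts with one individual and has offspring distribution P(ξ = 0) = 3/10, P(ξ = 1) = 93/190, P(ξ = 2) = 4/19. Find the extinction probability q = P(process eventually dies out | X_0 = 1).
q = 1

Mean offspring μ = 0·3/10 + 1·93/190 + 2·4/19 = 173/190 ≤ 1. For μ ≤ 1 with offspring not concentrated at 1, the Galton-Watson process goes extinct almost surely, so q = 1.
(Algebraic check: The pgf is f(s) = 3/10 + 93/190·s + 4/19·s². The extinction probability q is the smallest fixed point of f in [0, 1]. Setting s = f(s):
  4/19·s² + (93/190 − 1)·s + 3/10 = 0
  4/19·s² − (3/10 + 4/19)·s + 3/10 = 0
which factors as (s − 1)·(4/19·s − 3/10) = 0, giving roots s = 1 and s = (3/10)/(4/19) = 57/40. Since 57/40 ≥ 1, the smallest root in [0, 1] is s = 1.)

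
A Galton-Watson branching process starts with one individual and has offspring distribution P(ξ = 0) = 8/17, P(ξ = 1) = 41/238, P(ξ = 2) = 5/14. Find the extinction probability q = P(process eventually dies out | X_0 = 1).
q = 1

Mean offspring μ = 0·8/17 + 1·41/238 + 2·5/14 = 211/238 ≤ 1. For μ ≤ 1 with offspring not concentrated at 1, the Galton-Watson process goes extinct almost surely, so q = 1.
(Algebraic check: The pgf is f(s) = 8/17 + 41/238·s + 5/14·s². The extinction probability q is the smallest fixed point of f in [0, 1]. Setting s = f(s):
  5/14·s² + (41/238 − 1)·s + 8/17 = 0
  5/14·s² − (8/17 + 5/14)·s + 8/17 = 0
which factors as (s − 1)·(5/14·s − 8/17) = 0, giving roots s = 1 and s = (8/17)/(5/14) = 112/85. Since 112/85 ≥ 1, the smallest root in [0, 1] is s = 1.)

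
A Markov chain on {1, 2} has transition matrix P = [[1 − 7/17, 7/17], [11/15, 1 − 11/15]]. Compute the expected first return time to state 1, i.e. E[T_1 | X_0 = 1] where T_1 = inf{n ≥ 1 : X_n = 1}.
E[T_1 | X_0 = 1] = 1/π_1 = 292/187

For an irreducible recurrent Markov chain with stationary distribution π, E[T_i | X_0 = i] = 1/π_i (Kac's formula). Here π_1 = (11/15)/(7/17 + 11/15) = (11/15)/(292/255) = 187/292, so E[T_1 | X_0 = 1] = 1/π_1 = (7/17 + 11/15)/(11/15) = (292/255)/(11/15) = 292/187.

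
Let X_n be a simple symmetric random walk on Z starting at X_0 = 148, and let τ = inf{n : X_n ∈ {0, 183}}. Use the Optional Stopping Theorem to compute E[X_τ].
E[X_τ] = 148

X_n is a martingale and τ is a bounded-mean stopping time (indeed τ is finite a.s. with bounded expectation since the walk is in a bounded region). By the OST, E[X_τ] = E[X_0] = 148. Equivalently: E[X_τ] = 183 · P(hit 183 first) + 0 · P(hit 0 first) = 183 · (148/183) = 148.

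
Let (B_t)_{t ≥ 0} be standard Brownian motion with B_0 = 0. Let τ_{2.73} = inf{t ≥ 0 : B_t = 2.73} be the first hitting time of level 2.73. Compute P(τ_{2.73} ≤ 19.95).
P(τ_{2.73} ≤ 19.95) = 2(1 − Φ(2.73/√19.95)) = 2(1 − Φ(0.6112)) ≈ 0.5411

By the reflection principle for standard BM, P(τ_b ≤ t) = 2 · P(B_t ≥ b). Since B_t ~ N(0, t), P(B_t ≥ 2.73) = 1 − Φ(2.73/√t) = 1 − Φ(2.73/√19.95) = 1 − Φ(0.6112) ≈ 0.27053. Doubling: P(τ_{2.73} ≤ 19.95) ≈ 2 · 0.27053 = 0.54106 ≈ 0.5411.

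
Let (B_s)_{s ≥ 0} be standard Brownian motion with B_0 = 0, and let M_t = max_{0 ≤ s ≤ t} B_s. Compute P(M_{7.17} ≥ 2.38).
P(M_{7.17} ≥ 2.38) = 2·P(B_{7.17} ≥ 2.38) = 2(1 − Φ(2.38/√7.17)) ≈ 0.3741

By the reflection principle for Brownian motion, P(M_t ≥ a) = 2 · P(B_t ≥ a) for a ≥ 0. Since B_t ~ N(0, t), P(B_t ≥ 2.38) = 1 − Φ(2.38/√t) = 1 − Φ(2.38/√7.17) = 1 − Φ(0.8888). So
  P(M_{7.17} ≥ 2.38) = 2(1 − Φ(0.8888)) ≈ 0.3741.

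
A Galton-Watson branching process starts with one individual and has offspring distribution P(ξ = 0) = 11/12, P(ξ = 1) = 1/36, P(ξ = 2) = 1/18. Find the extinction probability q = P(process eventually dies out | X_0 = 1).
q = 1

Mean offspring μ = 0·11/12 + 1·1/36 + 2·1/18 = 5/36 ≤ 1. For μ ≤ 1 with offspring not concentrated at 1, the Galton-Watson process goes extinct almost surely, so q = 1.
(Algebraic check: The pgf is f(s) = 11/12 + 1/36·s + 1/18·s². The extinction probability q is the smallest fixed point of f in [0, 1]. Setting s = f(s):
  1/18·s² + (1/36 − 1)·s + 11/12 = 0
  1/18·s² − (11/12 + 1/18)·s + 11/12 = 0
which factors as (s − 1)·(1/18·s − 11/12) = 0, giving roots s = 1 and s = (11/12)/(1/18) = 33/2. Since 33/2 ≥ 1, the smallest root in [0, 1] is s = 1.)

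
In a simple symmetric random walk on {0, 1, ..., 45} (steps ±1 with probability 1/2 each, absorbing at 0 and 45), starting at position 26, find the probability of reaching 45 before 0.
P(hit 45 before 0) = 26/45

Let u_k = P(hit 45 before 0 | start at k). Then u_0 = 0, u_45 = 1, and u_k = u_{k-1}/2 + u_{k+1}/2 for 1 ≤ k ≤ 44. This harmonic recurrence is solved by u_k = k/45, giving u_26 = 26/45.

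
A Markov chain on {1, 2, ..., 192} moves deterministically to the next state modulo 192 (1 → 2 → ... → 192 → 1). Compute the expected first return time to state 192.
E[T_192 | X_0 = 192] = 192

The chain cycles deterministically, so starting at state 192 it returns in exactly 192 steps. Equivalently, the stationary distribution is uniform π_j = 1/192 for every state j, so by Kac's formula E[T_192] = 1/π_192 = 192.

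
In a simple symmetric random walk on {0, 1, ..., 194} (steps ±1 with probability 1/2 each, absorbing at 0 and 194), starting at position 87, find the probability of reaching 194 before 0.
P(hit 194 before 0) = 87/194

Let u_k = P(hit 194 before 0 | start at k). Then u_0 = 0, u_194 = 1, and u_k = u_{k-1}/2 + u_{k+1}/2 for 1 ≤ k ≤ 193. This harmonic recurrence is solved by u_k = k/194, giving u_87 = 87/194.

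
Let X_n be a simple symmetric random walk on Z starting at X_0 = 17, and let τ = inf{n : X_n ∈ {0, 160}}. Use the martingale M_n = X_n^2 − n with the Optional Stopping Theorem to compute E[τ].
E[τ] = 2431

M_n = X_n^2 − n is a martingale (since E[X_{n+1}^2 | F_n] = X_n^2 + 1). By OST (τ has finite mean in a bounded region), E[M_τ] = E[M_0] = X_0^2 − 0 = 17^2 = 289. Also E[M_τ] = E[X_τ^2] − E[τ]. The walk exits at 0 or 160, with P(hit 160 first) = 17/160, so E[X_τ^2] = 160^2 · 17/160 + 0 = 2720. Thus E[τ] = E[X_τ^2] − E[M_τ] = 2720 − 289 = 2431 = 17(160 − 17) = 2431.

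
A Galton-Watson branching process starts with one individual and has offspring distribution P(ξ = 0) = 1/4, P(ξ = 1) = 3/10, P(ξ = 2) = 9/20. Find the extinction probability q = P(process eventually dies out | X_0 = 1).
q = 5/9

The pgf is f(s) = 1/4 + 3/10·s + 9/20·s². The extinction probability q is the smallest fixed point of f in [0, 1]. Setting s = f(s):
  9/20·s² + (3/10 − 1)·s + 1/4 = 0
  9/20·s² − (1/4 + 9/20)·s + 1/4 = 0
which factors as (s − 1)·(9/20·s − 1/4) = 0, giving roots s = 1 and s = (1/4)/(9/20) = 5/9.
Mean offspring μ = 3/10 + 2·9/20 = 6/5 > 1 (supercritical), so q < 1. The extinction probability is the smaller root: q = (1/4)/(9/20) = 5/9.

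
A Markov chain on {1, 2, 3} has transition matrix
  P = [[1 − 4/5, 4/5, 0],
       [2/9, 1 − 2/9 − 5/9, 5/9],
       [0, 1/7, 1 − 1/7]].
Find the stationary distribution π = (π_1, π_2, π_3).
π = (5/93, 6/31, 70/93)

This is a birth-death chain on three states, which satisfies detailed balance: π_1 · P_{12} = π_2 · P_{21} and π_2 · P_{23} = π_3 · P_{32}.
From π_1 · 4/5 = π_2 · 2/9: π_2/π_1 = (4/5)/(2/9) = 18/5.
From π_2 · 5/9 = π_3 · 1/7: π_3/π_2 = (5/9)/(1/7) = 35/9.
Take π_1 proportional to 1; then unnormalized π = (1, 18/5, 14). Normalize by dividing by the sum 93/5:
  π = (5/93, 6/31, 70/93).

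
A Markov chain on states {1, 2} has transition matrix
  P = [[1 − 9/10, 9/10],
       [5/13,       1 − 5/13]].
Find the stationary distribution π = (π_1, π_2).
π_1 = 50/167, π_2 = 117/167

Solve πP = π with π_1 + π_2 = 1. From πP = π: π_1 · (1 − 9/10) + π_2 · 5/13 = π_1 ⇒ π_2 · 5/13 = π_1 · 9/10 ⇒ π_2/π_1 = (9/10)/(5/13) = 117/50. Together with π_1 + π_2 = 1:
  π_1 = (5/13)/(9/10 + 5/13) = (5/13)/(167/130) = 50/167,
  π_2 = (9/10)/(9/10 + 5/13) = (9/10)/(167/130) = 117/167.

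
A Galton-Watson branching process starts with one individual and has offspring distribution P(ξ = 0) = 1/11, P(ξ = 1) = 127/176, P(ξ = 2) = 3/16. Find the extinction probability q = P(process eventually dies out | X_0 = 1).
q = 16/33

The pgf is f(s) = 1/11 + 127/176·s + 3/16·s². The extinction probability q is the smallest fixed point of f in [0, 1]. Setting s = f(s):
  3/16·s² + (127/176 − 1)·s + 1/11 = 0
  3/16·s² − (1/11 + 3/16)·s + 1/11 = 0
which factors as (s − 1)·(3/16·s − 1/11) = 0, giving roots s = 1 and s = (1/11)/(3/16) = 16/33.
Mean offspring μ = 127/176 + 2·3/16 = 193/176 > 1 (supercritical), so q < 1. The extinction probability is the smaller root: q = (1/11)/(3/16) = 16/33.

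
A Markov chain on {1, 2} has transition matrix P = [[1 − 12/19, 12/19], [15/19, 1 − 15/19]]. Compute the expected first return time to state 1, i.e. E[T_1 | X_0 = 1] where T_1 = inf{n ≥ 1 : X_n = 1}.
E[T_1 | X_0 = 1] = 1/π_1 = 9/5

For an irreducible recurrent Markov chain with stationary distribution π, E[T_i | X_0 = i] = 1/π_i (Kac's formula). Here π_1 = (15/19)/(12/19 + 15/19) = (15/19)/(27/19) = 5/9, so E[T_1 | X_0 = 1] = 1/π_1 = (12/19 + 15/19)/(15/19) = (27/19)/(15/19) = 9/5.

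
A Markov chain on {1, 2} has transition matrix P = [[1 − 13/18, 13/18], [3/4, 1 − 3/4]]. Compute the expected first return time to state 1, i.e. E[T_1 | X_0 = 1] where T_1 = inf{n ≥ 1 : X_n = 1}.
E[T_1 | X_0 = 1] = 1/π_1 = 53/27

For an irreducible recurrent Markov chain with stationary distribution π, E[T_i | X_0 = i] = 1/π_i (Kac's formula). Here π_1 = (3/4)/(13/18 + 3/4) = (3/4)/(53/36) = 27/53, so E[T_1 | X_0 = 1] = 1/π_1 = (13/18 + 3/4)/(3/4) = (53/36)/(3/4) = 53/27.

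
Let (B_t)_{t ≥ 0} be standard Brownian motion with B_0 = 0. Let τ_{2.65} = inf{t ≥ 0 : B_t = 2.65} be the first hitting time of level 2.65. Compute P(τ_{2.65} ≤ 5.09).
P(τ_{2.65} ≤ 5.09) = 2(1 − Φ(2.65/√5.09)) = 2(1 − Φ(1.1746)) ≈ 0.2402

By the reflection principle for standard BM, P(τ_b ≤ t) = 2 · P(B_t ≥ b). Since B_t ~ N(0, t), P(B_t ≥ 2.65) = 1 − Φ(2.65/√t) = 1 − Φ(2.65/√5.09) = 1 − Φ(1.1746) ≈ 0.12008. Doubling: P(τ_{2.65} ≤ 5.09) ≈ 2 · 0.12008 = 0.24016 ≈ 0.2402.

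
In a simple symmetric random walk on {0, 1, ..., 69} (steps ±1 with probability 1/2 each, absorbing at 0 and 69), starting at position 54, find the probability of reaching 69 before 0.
P(hit 69 before 0) = 54/69 = 18/23

Let u_k = P(hit 69 before 0 | start at k). Then u_0 = 0, u_69 = 1, and u_k = u_{k-1}/2 + u_{k+1}/2 for 1 ≤ k ≤ 68. This harmonic recurrence is solved by u_k = k/69, giving u_54 = 54/69 = 18/23.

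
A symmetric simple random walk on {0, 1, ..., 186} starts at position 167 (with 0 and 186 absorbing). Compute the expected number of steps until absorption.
E[τ | X_0 = 167] = 3173

Let v_k = E[τ | X_0 = k]. Boundary: v_0 = v_186 = 0. Recurrence: v_k = 1 + (v_{k-1} + v_{k+1})/2 for 1 ≤ k ≤ 185. The particular solution to v_k − (v_{k-1} + v_{k+1})/2 = 1 is v_k = −k^2. Adding homogeneous solution A + B k and matching boundaries gives v_k = k (186 − k). Substituting k = 167: v_167 = 167 · 19 = 3173.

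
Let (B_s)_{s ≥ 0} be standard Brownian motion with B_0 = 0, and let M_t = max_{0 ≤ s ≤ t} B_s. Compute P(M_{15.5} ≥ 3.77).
P(M_{15.5} ≥ 3.77) = 2·P(B_{15.5} ≥ 3.77) = 2(1 − Φ(3.77/√15.5)) ≈ 0.3383

By the reflection principle for Brownian motion, P(M_t ≥ a) = 2 · P(B_t ≥ a) for a ≥ 0. Since B_t ~ N(0, t), P(B_t ≥ 3.77) = 1 − Φ(3.77/√t) = 1 − Φ(3.77/√15.5) = 1 − Φ(0.9576). So
  P(M_{15.5} ≥ 3.77) = 2(1 − Φ(0.9576)) ≈ 0.3383.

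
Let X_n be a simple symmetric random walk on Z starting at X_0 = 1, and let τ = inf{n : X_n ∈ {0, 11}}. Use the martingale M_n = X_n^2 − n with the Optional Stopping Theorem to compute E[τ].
E[τ] = 10

M_n = X_n^2 − n is a martingale (since E[X_{n+1}^2 | F_n] = X_n^2 + 1). By OST (τ has finite mean in a bounded region), E[M_τ] = E[M_0] = X_0^2 − 0 = 1^2 = 1. Also E[M_τ] = E[X_τ^2] − E[τ]. The walk exits at 0 or 11, with P(hit 11 first) = 1/11, so E[X_τ^2] = 11^2 · 1/11 + 0 = 11. Thus E[τ] = E[X_τ^2] − E[M_τ] = 11 − 1 = 10 = 1(11 − 1) = 10.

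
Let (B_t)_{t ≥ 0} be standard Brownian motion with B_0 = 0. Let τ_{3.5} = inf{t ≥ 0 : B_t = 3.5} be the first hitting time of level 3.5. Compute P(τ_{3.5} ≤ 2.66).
P(τ_{3.5} ≤ 2.66) = 2(1 − Φ(3.5/√2.66)) = 2(1 − Φ(2.1460)) ≈ 0.0319

By the reflection principle for standard BM, P(τ_b ≤ t) = 2 · P(B_t ≥ b). Since B_t ~ N(0, t), P(B_t ≥ 3.5) = 1 − Φ(3.5/√t) = 1 − Φ(3.5/√2.66) = 1 − Φ(2.1460) ≈ 0.01594. Doubling: P(τ_{3.5} ≤ 2.66) ≈ 2 · 0.01594 = 0.03188 ≈ 0.0319.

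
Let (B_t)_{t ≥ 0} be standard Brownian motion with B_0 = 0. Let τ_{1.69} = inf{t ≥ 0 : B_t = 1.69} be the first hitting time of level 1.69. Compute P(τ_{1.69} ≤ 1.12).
P(τ_{1.69} ≤ 1.12) = 2(1 − Φ(1.69/√1.12)) = 2(1 − Φ(1.5969)) ≈ 0.1103

By the reflection principle for standard BM, P(τ_b ≤ t) = 2 · P(B_t ≥ b). Since B_t ~ N(0, t), P(B_t ≥ 1.69) = 1 − Φ(1.69/√t) = 1 − Φ(1.69/√1.12) = 1 − Φ(1.5969) ≈ 0.05514. Doubling: P(τ_{1.69} ≤ 1.12) ≈ 2 · 0.05514 = 0.11028 ≈ 0.1103.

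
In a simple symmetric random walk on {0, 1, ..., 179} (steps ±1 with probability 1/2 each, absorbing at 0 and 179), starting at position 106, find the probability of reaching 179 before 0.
P(hit 179 before 0) = 106/179

Let u_k = P(hit 179 before 0 | start at k). Then u_0 = 0, u_179 = 1, and u_k = u_{k-1}/2 + u_{k+1}/2 for 1 ≤ k ≤ 178. This harmonic recurrence is solved by u_k = k/179, giving u_106 = 106/179.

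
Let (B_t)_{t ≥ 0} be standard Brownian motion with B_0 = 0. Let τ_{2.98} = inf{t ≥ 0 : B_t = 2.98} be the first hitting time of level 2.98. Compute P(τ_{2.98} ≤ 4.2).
P(τ_{2.98} ≤ 4.2) = 2(1 − Φ(2.98/√4.2)) = 2(1 − Φ(1.4541)) ≈ 0.1459

By the reflection principle for standard BM, P(τ_b ≤ t) = 2 · P(B_t ≥ b). Since B_t ~ N(0, t), P(B_t ≥ 2.98) = 1 − Φ(2.98/√t) = 1 − Φ(2.98/√4.2) = 1 − Φ(1.4541) ≈ 0.07296. Doubling: P(τ_{2.98} ≤ 4.2) ≈ 2 · 0.07296 = 0.14592 ≈ 0.1459.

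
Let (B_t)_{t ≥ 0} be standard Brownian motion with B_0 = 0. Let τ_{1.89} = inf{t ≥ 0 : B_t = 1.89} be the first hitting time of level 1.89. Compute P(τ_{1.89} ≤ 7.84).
P(τ_{1.89} ≤ 7.84) = 2(1 − Φ(1.89/√7.84)) = 2(1 − Φ(0.6750)) ≈ 0.4997

By the reflection principle for standard BM, P(τ_b ≤ t) = 2 · P(B_t ≥ b). Since B_t ~ N(0, t), P(B_t ≥ 1.89) = 1 − Φ(1.89/√t) = 1 − Φ(1.89/√7.84) = 1 − Φ(0.6750) ≈ 0.24984. Doubling: P(τ_{1.89} ≤ 7.84) ≈ 2 · 0.24984 = 0.49968 ≈ 0.4997.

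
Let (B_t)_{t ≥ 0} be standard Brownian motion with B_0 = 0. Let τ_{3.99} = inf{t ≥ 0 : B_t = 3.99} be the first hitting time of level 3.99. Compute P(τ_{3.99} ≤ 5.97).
P(τ_{3.99} ≤ 5.97) = 2(1 − Φ(3.99/√5.97)) = 2(1 − Φ(1.6330)) ≈ 0.1025

By the reflection principle for standard BM, P(τ_b ≤ t) = 2 · P(B_t ≥ b). Since B_t ~ N(0, t), P(B_t ≥ 3.99) = 1 − Φ(3.99/√t) = 1 − Φ(3.99/√5.97) = 1 − Φ(1.6330) ≈ 0.05123. Doubling: P(τ_{3.99} ≤ 5.97) ≈ 2 · 0.05123 = 0.10246 ≈ 0.1025.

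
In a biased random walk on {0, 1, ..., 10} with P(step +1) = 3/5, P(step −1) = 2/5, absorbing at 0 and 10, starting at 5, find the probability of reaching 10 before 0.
P(hit 10 before 0) = (1 − (2/3)^5) / (1 − (2/3)^10) = 243/275

Let u_k denote P(reach 10 before 0 | start at k). Boundary: u_0 = 0, u_10 = 1. Recurrence: u_k = 3/5·u_{k+1} + 2/5·u_{k-1} for 1 ≤ k ≤ 9. Try u_k = A + B·r^k with r = q/p = (2/5)/(3/5) = 2/3. Substitution satisfies the recurrence; boundary conditions give:
  u_k = (1 − r^k) / (1 − r^N) = (1 − (2/3)^5) / (1 − (2/3)^10) = 243/275.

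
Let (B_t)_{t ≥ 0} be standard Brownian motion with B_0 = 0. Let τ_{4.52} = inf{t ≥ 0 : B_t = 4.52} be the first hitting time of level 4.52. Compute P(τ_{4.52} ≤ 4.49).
P(τ_{4.52} ≤ 4.49) = 2(1 − Φ(4.52/√4.49)) = 2(1 − Φ(2.1331)) ≈ 0.0329

By the reflection principle for standard BM, P(τ_b ≤ t) = 2 · P(B_t ≥ b). Since B_t ~ N(0, t), P(B_t ≥ 4.52) = 1 − Φ(4.52/√t) = 1 − Φ(4.52/√4.49) = 1 − Φ(2.1331) ≈ 0.01646. Doubling: P(τ_{4.52} ≤ 4.49) ≈ 2 · 0.01646 = 0.03292 ≈ 0.0329.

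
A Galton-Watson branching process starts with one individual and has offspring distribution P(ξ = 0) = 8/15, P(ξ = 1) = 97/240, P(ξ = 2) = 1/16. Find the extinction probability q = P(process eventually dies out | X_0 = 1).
q = 1

Mean offspring μ = 0·8/15 + 1·97/240 + 2·1/16 = 127/240 ≤ 1. For μ ≤ 1 with offspring not concentrated at 1, the Galton-Watson process goes extinct almost surely, so q = 1.
(Algebraic check: The pgf is f(s) = 8/15 + 97/240·s + 1/16·s². The extinction probability q is the smallest fixed point of f in [0, 1]. Setting s = f(s):
  1/16·s² + (97/240 − 1)·s + 8/15 = 0
  1/16·s² − (8/15 + 1/16)·s + 8/15 = 0
which factors as (s − 1)·(1/16·s − 8/15) = 0, giving roots s = 1 and s = (8/15)/(1/16) = 128/15. Since 128/15 ≥ 1, the smallest root in [0, 1] is s = 1.)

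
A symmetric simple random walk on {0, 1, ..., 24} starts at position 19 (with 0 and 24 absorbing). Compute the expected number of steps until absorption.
E[τ | X_0 = 19] = 95

Let v_k = E[τ | X_0 = k]. Boundary: v_0 = v_24 = 0. Recurrence: v_k = 1 + (v_{k-1} + v_{k+1})/2 for 1 ≤ k ≤ 23. The particular solution to v_k − (v_{k-1} + v_{k+1})/2 = 1 is v_k = −k^2. Adding homogeneous solution A + B k and matching boundaries gives v_k = k (24 − k). Substituting k = 19: v_19 = 19 · 5 = 95.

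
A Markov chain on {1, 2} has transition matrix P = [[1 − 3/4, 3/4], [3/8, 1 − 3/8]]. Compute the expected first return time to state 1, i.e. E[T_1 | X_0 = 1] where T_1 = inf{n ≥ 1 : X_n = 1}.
E[T_1 | X_0 = 1] = 1/π_1 = 3

For an irreducible recurrent Markov chain with stationary distribution π, E[T_i | X_0 = i] = 1/π_i (Kac's formula). Here π_1 = (3/8)/(3/4 + 3/8) = (3/8)/(9/8) = 1/3, so E[T_1 | X_0 = 1] = 1/π_1 = (3/4 + 3/8)/(3/8) = (9/8)/(3/8) = 3.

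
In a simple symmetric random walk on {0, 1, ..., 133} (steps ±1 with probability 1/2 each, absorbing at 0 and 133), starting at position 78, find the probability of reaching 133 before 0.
P(hit 133 before 0) = 78/133

Let u_k = P(hit 133 before 0 | start at k). Then u_0 = 0, u_133 = 1, and u_k = u_{k-1}/2 + u_{k+1}/2 for 1 ≤ k ≤ 132. This harmonic recurrence is solved by u_k = k/133, giving u_78 = 78/133.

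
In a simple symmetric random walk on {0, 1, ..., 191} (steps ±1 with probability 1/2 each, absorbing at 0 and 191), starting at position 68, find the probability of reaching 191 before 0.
P(hit 191 before 0) = 68/191

Let u_k = P(hit 191 before 0 | start at k). Then u_0 = 0, u_191 = 1, and u_k = u_{k-1}/2 + u_{k+1}/2 for 1 ≤ k ≤ 190. This harmonic recurrence is solved by u_k = k/191, giving u_68 = 68/191.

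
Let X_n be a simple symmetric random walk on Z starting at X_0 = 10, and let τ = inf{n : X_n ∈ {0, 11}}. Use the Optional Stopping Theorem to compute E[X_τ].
E[X_τ] = 10

X_n is a martingale and τ is a bounded-mean stopping time (indeed τ is finite a.s. with bounded expectation since the walk is in a bounded region). By the OST, E[X_τ] = E[X_0] = 10. Equivalently: E[X_τ] = 11 · P(hit 11 first) + 0 · P(hit 0 first) = 11 · (10/11) = 10.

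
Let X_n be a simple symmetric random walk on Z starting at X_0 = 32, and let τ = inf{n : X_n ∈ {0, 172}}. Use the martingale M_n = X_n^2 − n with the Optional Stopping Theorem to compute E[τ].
E[τ] = 4480

M_n = X_n^2 − n is a martingale (since E[X_{n+1}^2 | F_n] = X_n^2 + 1). By OST (τ has finite mean in a bounded region), E[M_τ] = E[M_0] = X_0^2 − 0 = 32^2 = 1024. Also E[M_τ] = E[X_τ^2] − E[τ]. The walk exits at 0 or 172, with P(hit 172 first) = 32/172, so E[X_τ^2] = 172^2 · 32/172 + 0 = 5504. Thus E[τ] = E[X_τ^2] − E[M_τ] = 5504 − 1024 = 4480 = 32(172 − 32) = 4480.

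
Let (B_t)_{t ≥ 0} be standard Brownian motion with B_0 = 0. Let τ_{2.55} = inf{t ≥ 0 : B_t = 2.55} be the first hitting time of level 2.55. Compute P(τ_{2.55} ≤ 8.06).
P(τ_{2.55} ≤ 8.06) = 2(1 − Φ(2.55/√8.06)) = 2(1 − Φ(0.8982)) ≈ 0.3691

By the reflection principle for standard BM, P(τ_b ≤ t) = 2 · P(B_t ≥ b). Since B_t ~ N(0, t), P(B_t ≥ 2.55) = 1 − Φ(2.55/√t) = 1 − Φ(2.55/√8.06) = 1 − Φ(0.8982) ≈ 0.18454. Doubling: P(τ_{2.55} ≤ 8.06) ≈ 2 · 0.18454 = 0.36908 ≈ 0.3691.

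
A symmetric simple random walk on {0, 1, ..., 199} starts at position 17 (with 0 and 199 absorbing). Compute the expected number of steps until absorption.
E[τ | X_0 = 17] = 3094

Let v_k = E[τ | X_0 = k]. Boundary: v_0 = v_199 = 0. Recurrence: v_k = 1 + (v_{k-1} + v_{k+1})/2 for 1 ≤ k ≤ 198. The particular solution to v_k − (v_{k-1} + v_{k+1})/2 = 1 is v_k = −k^2. Adding homogeneous solution A + B k and matching boundaries gives v_k = k (199 − k). Substituting k = 17: v_17 = 17 · 182 = 3094.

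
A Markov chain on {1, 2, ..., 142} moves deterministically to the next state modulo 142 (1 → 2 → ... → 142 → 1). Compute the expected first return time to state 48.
E[T_48 | X_0 = 48] = 142

The chain cycles deterministically, so starting at state 48 it returns in exactly 142 steps. Equivalently, the stationary distribution is uniform π_j = 1/142 for every state j, so by Kac's formula E[T_48] = 1/π_48 = 142.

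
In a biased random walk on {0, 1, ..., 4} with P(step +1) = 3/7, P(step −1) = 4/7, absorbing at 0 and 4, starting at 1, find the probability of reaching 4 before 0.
P(hit 4 before 0) = (1 − (4/3)^1) / (1 − (4/3)^4) = 27/175

Let u_k denote P(reach 4 before 0 | start at k). Boundary: u_0 = 0, u_4 = 1. Recurrence: u_k = 3/7·u_{k+1} + 4/7·u_{k-1} for 1 ≤ k ≤ 3. Try u_k = A + B·r^k with r = q/p = (4/7)/(3/7) = 4/3. Substitution satisfies the recurrence; boundary conditions give:
  u_k = (1 − r^k) / (1 − r^N) = (1 − (4/3)^1) / (1 − (4/3)^4) = 27/175.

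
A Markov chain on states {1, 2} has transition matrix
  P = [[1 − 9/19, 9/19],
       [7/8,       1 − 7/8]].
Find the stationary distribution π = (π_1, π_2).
π_1 = 133/205, π_2 = 72/205

Solve πP = π with π_1 + π_2 = 1. From πP = π: π_1 · (1 − 9/19) + π_2 · 7/8 = π_1 ⇒ π_2 · 7/8 = π_1 · 9/19 ⇒ π_2/π_1 = (9/19)/(7/8) = 72/133. Together with π_1 + π_2 = 1:
  π_1 = (7/8)/(9/19 + 7/8) = (7/8)/(205/152) = 133/205,
  π_2 = (9/19)/(9/19 + 7/8) = (9/19)/(205/152) = 72/205.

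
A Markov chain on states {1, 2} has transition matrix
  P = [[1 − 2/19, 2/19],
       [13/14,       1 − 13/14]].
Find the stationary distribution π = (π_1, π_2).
π_1 = 247/275, π_2 = 28/275

Solve πP = π with π_1 + π_2 = 1. From πP = π: π_1 · (1 − 2/19) + π_2 · 13/14 = π_1 ⇒ π_2 · 13/14 = π_1 · 2/19 ⇒ π_2/π_1 = (2/19)/(13/14) = 28/247. Together with π_1 + π_2 = 1:
  π_1 = (13/14)/(2/19 + 13/14) = (13/14)/(275/266) = 247/275,
  π_2 = (2/19)/(2/19 + 13/14) = (2/19)/(275/266) = 28/275.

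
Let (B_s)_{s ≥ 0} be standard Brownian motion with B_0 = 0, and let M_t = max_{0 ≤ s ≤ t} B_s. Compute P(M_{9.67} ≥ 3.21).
P(M_{9.67} ≥ 3.21) = 2·P(B_{9.67} ≥ 3.21) = 2(1 − Φ(3.21/√9.67)) ≈ 0.3019

By the reflection principle for Brownian motion, P(M_t ≥ a) = 2 · P(B_t ≥ a) for a ≥ 0. Since B_t ~ N(0, t), P(B_t ≥ 3.21) = 1 − Φ(3.21/√t) = 1 − Φ(3.21/√9.67) = 1 − Φ(1.0323). So
  P(M_{9.67} ≥ 3.21) = 2(1 − Φ(1.0323)) ≈ 0.3019.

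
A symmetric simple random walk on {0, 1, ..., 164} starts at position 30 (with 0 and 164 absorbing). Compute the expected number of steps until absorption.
E[τ | X_0 = 30] = 4020

Let v_k = E[τ | X_0 = k]. Boundary: v_0 = v_164 = 0. Recurrence: v_k = 1 + (v_{k-1} + v_{k+1})/2 for 1 ≤ k ≤ 163. The particular solution to v_k − (v_{k-1} + v_{k+1})/2 = 1 is v_k = −k^2. Adding homogeneous solution A + B k and matching boundaries gives v_k = k (164 − k). Substituting k = 30: v_30 = 30 · 134 = 4020.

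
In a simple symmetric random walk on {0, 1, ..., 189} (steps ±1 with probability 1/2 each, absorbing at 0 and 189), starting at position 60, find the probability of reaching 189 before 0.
P(hit 189 before 0) = 60/189 = 20/63

Let u_k = P(hit 189 before 0 | start at k). Then u_0 = 0, u_189 = 1, and u_k = u_{k-1}/2 + u_{k+1}/2 for 1 ≤ k ≤ 188. This harmonic recurrence is solved by u_k = k/189, giving u_60 = 60/189 = 20/63.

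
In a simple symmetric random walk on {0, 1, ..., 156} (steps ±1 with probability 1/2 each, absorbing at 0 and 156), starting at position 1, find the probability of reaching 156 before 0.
P(hit 156 before 0) = 1/156

Let u_k = P(hit 156 before 0 | start at k). Then u_0 = 0, u_156 = 1, and u_k = u_{k-1}/2 + u_{k+1}/2 for 1 ≤ k ≤ 155. This harmonic recurrence is solved by u_k = k/156, giving u_1 = 1/156.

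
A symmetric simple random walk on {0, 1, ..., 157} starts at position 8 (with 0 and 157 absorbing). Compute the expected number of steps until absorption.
E[τ | X_0 = 8] = 1192

Let v_k = E[τ | X_0 = k]. Boundary: v_0 = v_157 = 0. Recurrence: v_k = 1 + (v_{k-1} + v_{k+1})/2 for 1 ≤ k ≤ 156. The particular solution to v_k − (v_{k-1} + v_{k+1})/2 = 1 is v_k = −k^2. Adding homogeneous solution A + B k and matching boundaries gives v_k = k (157 − k). Substituting k = 8: v_8 = 8 · 149 = 1192.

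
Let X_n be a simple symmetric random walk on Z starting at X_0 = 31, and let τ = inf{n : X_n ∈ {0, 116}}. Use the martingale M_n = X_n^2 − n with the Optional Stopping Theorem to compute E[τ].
E[τ] = 2635

M_n = X_n^2 − n is a martingale (since E[X_{n+1}^2 | F_n] = X_n^2 + 1). By OST (τ has finite mean in a bounded region), E[M_τ] = E[M_0] = X_0^2 − 0 = 31^2 = 961. Also E[M_τ] = E[X_τ^2] − E[τ]. The walk exits at 0 or 116, with P(hit 116 first) = 31/116, so E[X_τ^2] = 116^2 · 31/116 + 0 = 3596. Thus E[τ] = E[X_τ^2] − E[M_τ] = 3596 − 961 = 2635 = 31(116 − 31) = 2635.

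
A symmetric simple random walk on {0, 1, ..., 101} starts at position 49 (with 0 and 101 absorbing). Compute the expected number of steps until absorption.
E[τ | X_0 = 49] = 2548

Let v_k = E[τ | X_0 = k]. Boundary: v_0 = v_101 = 0. Recurrence: v_k = 1 + (v_{k-1} + v_{k+1})/2 for 1 ≤ k ≤ 100. The particular solution to v_k − (v_{k-1} + v_{k+1})/2 = 1 is v_k = −k^2. Adding homogeneous solution A + B k and matching boundaries gives v_k = k (101 − k). Substituting k = 49: v_49 = 49 · 52 = 2548.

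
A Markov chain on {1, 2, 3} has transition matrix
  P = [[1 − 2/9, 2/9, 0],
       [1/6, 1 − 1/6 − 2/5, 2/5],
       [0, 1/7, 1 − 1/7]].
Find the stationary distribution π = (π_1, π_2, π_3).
π = (15/91, 20/91, 8/13)

This is a birth-death chain on three states, which satisfies detailed balance: π_1 · P_{12} = π_2 · P_{21} and π_2 · P_{23} = π_3 · P_{32}.
From π_1 · 2/9 = π_2 · 1/6: π_2/π_1 = (2/9)/(1/6) = 4/3.
From π_2 · 2/5 = π_3 · 1/7: π_3/π_2 = (2/5)/(1/7) = 14/5.
Take π_1 proportional to 1; then unnormalized π = (1, 4/3, 56/15). Normalize by dividing by the sum 91/15:
  π = (15/91, 20/91, 8/13).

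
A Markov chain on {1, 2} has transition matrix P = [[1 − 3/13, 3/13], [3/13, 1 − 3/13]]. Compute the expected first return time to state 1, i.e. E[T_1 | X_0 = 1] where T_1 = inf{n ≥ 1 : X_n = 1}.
E[T_1 | X_0 = 1] = 1/π_1 = 2

For an irreducible recurrent Markov chain with stationary distribution π, E[T_i | X_0 = i] = 1/π_i (Kac's formula). Here π_1 = (3/13)/(3/13 + 3/13) = (3/13)/(6/13) = 1/2, so E[T_1 | X_0 = 1] = 1/π_1 = (3/13 + 3/13)/(3/13) = (6/13)/(3/13) = 2.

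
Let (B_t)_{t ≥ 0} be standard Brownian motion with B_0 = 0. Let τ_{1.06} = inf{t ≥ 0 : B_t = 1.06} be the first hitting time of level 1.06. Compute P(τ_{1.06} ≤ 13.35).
P(τ_{1.06} ≤ 13.35) = 2(1 − Φ(1.06/√13.35)) = 2(1 − Φ(0.2901)) ≈ 0.7717

By the reflection principle for standard BM, P(τ_b ≤ t) = 2 · P(B_t ≥ b). Since B_t ~ N(0, t), P(B_t ≥ 1.06) = 1 − Φ(1.06/√t) = 1 − Φ(1.06/√13.35) = 1 − Φ(0.2901) ≈ 0.38587. Doubling: P(τ_{1.06} ≤ 13.35) ≈ 2 · 0.38587 = 0.77174 ≈ 0.7717.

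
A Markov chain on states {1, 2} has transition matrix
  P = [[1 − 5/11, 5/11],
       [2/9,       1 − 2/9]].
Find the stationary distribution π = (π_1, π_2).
π_1 = 22/67, π_2 = 45/67

Solve πP = π with π_1 + π_2 = 1. From πP = π: π_1 · (1 − 5/11) + π_2 · 2/9 = π_1 ⇒ π_2 · 2/9 = π_1 · 5/11 ⇒ π_2/π_1 = (5/11)/(2/9) = 45/22. Together with π_1 + π_2 = 1:
  π_1 = (2/9)/(5/11 + 2/9) = (2/9)/(67/99) = 22/67,
  π_2 = (5/11)/(5/11 + 2/9) = (5/11)/(67/99) = 45/67.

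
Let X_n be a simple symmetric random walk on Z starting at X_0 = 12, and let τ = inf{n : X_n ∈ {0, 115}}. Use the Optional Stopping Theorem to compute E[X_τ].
E[X_τ] = 12

X_n is a martingale and τ is a bounded-mean stopping time (indeed τ is finite a.s. with bounded expectation since the walk is in a bounded region). By the OST, E[X_τ] = E[X_0] = 12. Equivalently: E[X_τ] = 115 · P(hit 115 first) + 0 · P(hit 0 first) = 115 · (12/115) = 12.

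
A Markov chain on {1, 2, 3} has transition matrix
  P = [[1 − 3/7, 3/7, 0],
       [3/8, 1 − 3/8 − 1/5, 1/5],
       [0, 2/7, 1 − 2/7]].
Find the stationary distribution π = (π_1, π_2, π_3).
π = (35/103, 40/103, 28/103)

This is a birth-death chain on three states, which satisfies detailed balance: π_1 · P_{12} = π_2 · P_{21} and π_2 · P_{23} = π_3 · P_{32}.
From π_1 · 3/7 = π_2 · 3/8: π_2/π_1 = (3/7)/(3/8) = 8/7.
From π_2 · 1/5 = π_3 · 2/7: π_3/π_2 = (1/5)/(2/7) = 7/10.
Take π_1 proportional to 1; then unnormalized π = (1, 8/7, 4/5). Normalize by dividing by the sum 103/35:
  π = (35/103, 40/103, 28/103).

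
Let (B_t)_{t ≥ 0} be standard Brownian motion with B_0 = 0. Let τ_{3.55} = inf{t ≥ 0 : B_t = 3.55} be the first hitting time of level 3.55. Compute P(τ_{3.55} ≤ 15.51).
P(τ_{3.55} ≤ 15.51) = 2(1 − Φ(3.55/√15.51)) = 2(1 − Φ(0.9014)) ≈ 0.3674

By the reflection principle for standard BM, P(τ_b ≤ t) = 2 · P(B_t ≥ b). Since B_t ~ N(0, t), P(B_t ≥ 3.55) = 1 − Φ(3.55/√t) = 1 − Φ(3.55/√15.51) = 1 − Φ(0.9014) ≈ 0.18369. Doubling: P(τ_{3.55} ≤ 15.51) ≈ 2 · 0.18369 = 0.36738 ≈ 0.3674.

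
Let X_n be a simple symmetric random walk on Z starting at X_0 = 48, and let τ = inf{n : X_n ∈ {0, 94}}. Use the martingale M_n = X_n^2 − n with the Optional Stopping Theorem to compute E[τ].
E[τ] = 2208

M_n = X_n^2 − n is a martingale (since E[X_{n+1}^2 | F_n] = X_n^2 + 1). By OST (τ has finite mean in a bounded region), E[M_τ] = E[M_0] = X_0^2 − 0 = 48^2 = 2304. Also E[M_τ] = E[X_τ^2] − E[τ]. The walk exits at 0 or 94, with P(hit 94 first) = 48/94, so E[X_τ^2] = 94^2 · 48/94 + 0 = 4512. Thus E[τ] = E[X_τ^2] − E[M_τ] = 4512 − 2304 = 2208 = 48(94 − 48) = 2208.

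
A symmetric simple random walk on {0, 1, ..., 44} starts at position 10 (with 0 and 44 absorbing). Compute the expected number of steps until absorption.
E[τ | X_0 = 10] = 340

Let v_k = E[τ | X_0 = k]. Boundary: v_0 = v_44 = 0. Recurrence: v_k = 1 + (v_{k-1} + v_{k+1})/2 for 1 ≤ k ≤ 43. The particular solution to v_k − (v_{k-1} + v_{k+1})/2 = 1 is v_k = −k^2. Adding homogeneous solution A + B k and matching boundaries gives v_k = k (44 − k). Substituting k = 10: v_10 = 10 · 34 = 340.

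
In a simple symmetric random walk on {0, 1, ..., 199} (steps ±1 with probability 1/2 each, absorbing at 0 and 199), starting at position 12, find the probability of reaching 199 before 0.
P(hit 199 before 0) = 12/199

Let u_k = P(hit 199 before 0 | start at k). Then u_0 = 0, u_199 = 1, and u_k = u_{k-1}/2 + u_{k+1}/2 for 1 ≤ k ≤ 198. This harmonic recurrence is solved by u_k = k/199, giving u_12 = 12/199.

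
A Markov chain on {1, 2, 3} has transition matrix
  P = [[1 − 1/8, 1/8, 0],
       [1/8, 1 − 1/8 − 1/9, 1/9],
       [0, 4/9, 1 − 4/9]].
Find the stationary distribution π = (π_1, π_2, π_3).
π = (4/9, 4/9, 1/9)

This is a birth-death chain on three states, which satisfies detailed balance: π_1 · P_{12} = π_2 · P_{21} and π_2 · P_{23} = π_3 · P_{32}.
From π_1 · 1/8 = π_2 · 1/8: π_2/π_1 = (1/8)/(1/8) = 1.
From π_2 · 1/9 = π_3 · 4/9: π_3/π_2 = (1/9)/(4/9) = 1/4.
Take π_1 proportional to 1; then unnormalized π = (1, 1, 1/4). Normalize by dividing by the sum 9/4:
  π = (4/9, 4/9, 1/9).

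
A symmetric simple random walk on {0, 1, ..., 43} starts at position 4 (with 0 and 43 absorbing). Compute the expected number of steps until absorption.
E[τ | X_0 = 4] = 156

Let v_k = E[τ | X_0 = k]. Boundary: v_0 = v_43 = 0. Recurrence: v_k = 1 + (v_{k-1} + v_{k+1})/2 for 1 ≤ k ≤ 42. The particular solution to v_k − (v_{k-1} + v_{k+1})/2 = 1 is v_k = −k^2. Adding homogeneous solution A + B k and matching boundaries gives v_k = k (43 − k). Substituting k = 4: v_4 = 4 · 39 = 156.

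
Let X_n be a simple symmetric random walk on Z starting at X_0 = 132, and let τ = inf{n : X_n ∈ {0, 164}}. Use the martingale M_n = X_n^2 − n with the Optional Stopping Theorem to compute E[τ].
E[τ] = 4224

M_n = X_n^2 − n is a martingale (since E[X_{n+1}^2 | F_n] = X_n^2 + 1). By OST (τ has finite mean in a bounded region), E[M_τ] = E[M_0] = X_0^2 − 0 = 132^2 = 17424. Also E[M_τ] = E[X_τ^2] − E[τ]. The walk exits at 0 or 164, with P(hit 164 first) = 132/164, so E[X_τ^2] = 164^2 · 132/164 + 0 = 21648. Thus E[τ] = E[X_τ^2] − E[M_τ] = 21648 − 17424 = 4224 = 132(164 − 132) = 4224.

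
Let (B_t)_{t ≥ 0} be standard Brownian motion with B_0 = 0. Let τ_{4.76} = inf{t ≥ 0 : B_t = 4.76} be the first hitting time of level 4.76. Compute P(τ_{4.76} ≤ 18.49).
P(τ_{4.76} ≤ 18.49) = 2(1 − Φ(4.76/√18.49)) = 2(1 − Φ(1.1070)) ≈ 0.2683

By the reflection principle for standard BM, P(τ_b ≤ t) = 2 · P(B_t ≥ b). Since B_t ~ N(0, t), P(B_t ≥ 4.76) = 1 − Φ(4.76/√t) = 1 − Φ(4.76/√18.49) = 1 − Φ(1.1070) ≈ 0.13415. Doubling: P(τ_{4.76} ≤ 18.49) ≈ 2 · 0.13415 = 0.26830 ≈ 0.2683.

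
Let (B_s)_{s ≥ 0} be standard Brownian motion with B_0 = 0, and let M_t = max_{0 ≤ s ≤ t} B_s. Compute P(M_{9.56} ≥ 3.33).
P(M_{9.56} ≥ 3.33) = 2·P(B_{9.56} ≥ 3.33) = 2(1 − Φ(3.33/√9.56)) ≈ 0.2815

By the reflection principle for Brownian motion, P(M_t ≥ a) = 2 · P(B_t ≥ a) for a ≥ 0. Since B_t ~ N(0, t), P(B_t ≥ 3.33) = 1 − Φ(3.33/√t) = 1 − Φ(3.33/√9.56) = 1 − Φ(1.0770). So
  P(M_{9.56} ≥ 3.33) = 2(1 − Φ(1.0770)) ≈ 0.2815.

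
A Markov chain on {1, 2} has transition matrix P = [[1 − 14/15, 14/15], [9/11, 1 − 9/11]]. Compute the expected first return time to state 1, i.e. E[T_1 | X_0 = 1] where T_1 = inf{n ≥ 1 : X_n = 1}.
E[T_1 | X_0 = 1] = 1/π_1 = 289/135

For an irreducible recurrent Markov chain with stationary distribution π, E[T_i | X_0 = i] = 1/π_i (Kac's formula). Here π_1 = (9/11)/(14/15 + 9/11) = (9/11)/(289/165) = 135/289, so E[T_1 | X_0 = 1] = 1/π_1 = (14/15 + 9/11)/(9/11) = (289/165)/(9/11) = 289/135.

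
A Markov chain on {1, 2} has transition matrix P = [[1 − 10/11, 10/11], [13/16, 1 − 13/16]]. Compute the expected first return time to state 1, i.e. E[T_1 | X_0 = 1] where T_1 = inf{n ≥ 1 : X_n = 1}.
E[T_1 | X_0 = 1] = 1/π_1 = 303/143

For an irreducible recurrent Markov chain with stationary distribution π, E[T_i | X_0 = i] = 1/π_i (Kac's formula). Here π_1 = (13/16)/(10/11 + 13/16) = (13/16)/(303/176) = 143/303, so E[T_1 | X_0 = 1] = 1/π_1 = (10/11 + 13/16)/(13/16) = (303/176)/(13/16) = 303/143.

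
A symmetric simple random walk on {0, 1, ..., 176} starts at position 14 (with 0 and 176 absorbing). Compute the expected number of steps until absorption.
E[τ | X_0 = 14] = 2268

Let v_k = E[τ | X_0 = k]. Boundary: v_0 = v_176 = 0. Recurrence: v_k = 1 + (v_{k-1} + v_{k+1})/2 for 1 ≤ k ≤ 175. The particular solution to v_k − (v_{k-1} + v_{k+1})/2 = 1 is v_k = −k^2. Adding homogeneous solution A + B k and matching boundaries gives v_k = k (176 − k). Substituting k = 14: v_14 = 14 · 162 = 2268.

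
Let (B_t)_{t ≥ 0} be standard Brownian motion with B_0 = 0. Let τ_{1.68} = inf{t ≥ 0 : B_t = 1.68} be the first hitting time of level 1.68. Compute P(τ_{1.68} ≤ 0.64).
P(τ_{1.68} ≤ 0.64) = 2(1 − Φ(1.68/√0.64)) = 2(1 − Φ(2.1000)) ≈ 0.0357

By the reflection principle for standard BM, P(τ_b ≤ t) = 2 · P(B_t ≥ b). Since B_t ~ N(0, t), P(B_t ≥ 1.68) = 1 − Φ(1.68/√t) = 1 − Φ(1.68/√0.64) = 1 − Φ(2.1000) ≈ 0.01786. Doubling: P(τ_{1.68} ≤ 0.64) ≈ 2 · 0.01786 = 0.03572 ≈ 0.0357.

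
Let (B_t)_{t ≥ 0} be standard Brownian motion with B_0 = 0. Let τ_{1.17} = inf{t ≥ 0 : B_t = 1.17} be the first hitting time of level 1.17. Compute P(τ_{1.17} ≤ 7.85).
P(τ_{1.17} ≤ 7.85) = 2(1 − Φ(1.17/√7.85)) = 2(1 − Φ(0.4176)) ≈ 0.6762

By the reflection principle for standard BM, P(τ_b ≤ t) = 2 · P(B_t ≥ b). Since B_t ~ N(0, t), P(B_t ≥ 1.17) = 1 − Φ(1.17/√t) = 1 − Φ(1.17/√7.85) = 1 − Φ(0.4176) ≈ 0.33812. Doubling: P(τ_{1.17} ≤ 7.85) ≈ 2 · 0.33812 = 0.67624 ≈ 0.6762.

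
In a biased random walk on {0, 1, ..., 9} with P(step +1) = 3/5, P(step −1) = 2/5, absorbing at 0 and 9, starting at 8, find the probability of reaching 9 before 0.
P(hit 9 before 0) = (1 − (2/3)^8) / (1 − (2/3)^9) = 18915/19171

Let u_k denote P(reach 9 before 0 | start at k). Boundary: u_0 = 0, u_9 = 1. Recurrence: u_k = 3/5·u_{k+1} + 2/5·u_{k-1} for 1 ≤ k ≤ 8. Try u_k = A + B·r^k with r = q/p = (2/5)/(3/5) = 2/3. Substitution satisfies the recurrence; boundary conditions give:
  u_k = (1 − r^k) / (1 − r^N) = (1 − (2/3)^8) / (1 − (2/3)^9) = 18915/19171.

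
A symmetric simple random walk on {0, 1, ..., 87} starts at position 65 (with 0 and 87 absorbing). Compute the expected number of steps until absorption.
E[τ | X_0 = 65] = 1430

Let v_k = E[τ | X_0 = k]. Boundary: v_0 = v_87 = 0. Recurrence: v_k = 1 + (v_{k-1} + v_{k+1})/2 for 1 ≤ k ≤ 86. The particular solution to v_k − (v_{k-1} + v_{k+1})/2 = 1 is v_k = −k^2. Adding homogeneous solution A + B k and matching boundaries gives v_k = k (87 − k). Substituting k = 65: v_65 = 65 · 22 = 1430.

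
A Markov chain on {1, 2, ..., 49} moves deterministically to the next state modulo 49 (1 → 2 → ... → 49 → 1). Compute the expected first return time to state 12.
E[T_12 | X_0 = 12] = 49

The chain cycles deterministically, so starting at state 12 it returns in exactly 49 steps. Equivalently, the stationary distribution is uniform π_j = 1/49 for every state j, so by Kac's formula E[T_12] = 1/π_12 = 49.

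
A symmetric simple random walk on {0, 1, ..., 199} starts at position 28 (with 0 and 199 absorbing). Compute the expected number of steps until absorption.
E[τ | X_0 = 28] = 4788

Let v_k = E[τ | X_0 = k]. Boundary: v_0 = v_199 = 0. Recurrence: v_k = 1 + (v_{k-1} + v_{k+1})/2 for 1 ≤ k ≤ 198. The particular solution to v_k − (v_{k-1} + v_{k+1})/2 = 1 is v_k = −k^2. Adding homogeneous solution A + B k and matching boundaries gives v_k = k (199 − k). Substituting k = 28: v_28 = 28 · 171 = 4788.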